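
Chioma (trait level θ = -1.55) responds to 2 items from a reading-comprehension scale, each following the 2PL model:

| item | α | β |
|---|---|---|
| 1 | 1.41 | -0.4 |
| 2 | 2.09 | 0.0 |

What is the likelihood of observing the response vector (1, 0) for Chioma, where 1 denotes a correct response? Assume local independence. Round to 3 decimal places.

P(θ) = 1 / (1 + exp(−α(θ − β)))
P_1 = 1/(1+e^{1.6215}) = 0.1650
P_2 = 1/(1+e^{3.2395}) = 0.0377
L = P_1 × (1−P_2) = 0.1650 × 0.9623 = 0.15878

0.159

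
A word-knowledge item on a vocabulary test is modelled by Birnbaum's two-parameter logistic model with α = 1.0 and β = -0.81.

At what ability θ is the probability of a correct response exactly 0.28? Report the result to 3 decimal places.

-1.754

P(θ) = 1 / (1 + exp(−α(θ − β)))
logit = ln(0.2800/0.7200) = -0.9445
θ = β + logit/(α) = -0.81 + (-0.9445)/1.0000 = -1.7545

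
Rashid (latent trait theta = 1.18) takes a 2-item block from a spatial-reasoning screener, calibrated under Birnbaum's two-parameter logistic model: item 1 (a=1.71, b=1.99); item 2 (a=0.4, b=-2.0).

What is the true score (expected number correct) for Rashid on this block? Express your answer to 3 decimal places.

0.981

P(theta) = 1 / (1 + exp(−a(theta − b)))
P_1 = 1/(1+e^{1.3851}) = 0.2002
P_2 = 1/(1+e^{-1.2720}) = 0.7811
E[score] = 0.2002 + 0.7811 = 0.9813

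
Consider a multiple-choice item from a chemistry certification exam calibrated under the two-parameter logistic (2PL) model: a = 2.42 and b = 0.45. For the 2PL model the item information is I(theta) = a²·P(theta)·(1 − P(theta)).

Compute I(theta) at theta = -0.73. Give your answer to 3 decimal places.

P = 1/(1+e^{2.8556}) = 0.0544
P(1−P) = 0.0544 × 0.9456 = 0.0514
I = a² × P(1−P) = 2.42² × 0.0514 = 0.30122

0.301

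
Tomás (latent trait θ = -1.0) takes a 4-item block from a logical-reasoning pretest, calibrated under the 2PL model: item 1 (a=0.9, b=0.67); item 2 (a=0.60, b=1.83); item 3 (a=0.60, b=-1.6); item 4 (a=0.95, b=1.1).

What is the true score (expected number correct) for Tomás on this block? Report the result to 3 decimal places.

P(θ) = 1 / (1 + exp(−a(θ − b)))
P_1 = 1/(1+e^{1.5030}) = 0.1820
P_2 = 1/(1+e^{1.6980}) = 0.1547
P_3 = 1/(1+e^{-0.3600}) = 0.5890
P_4 = 1/(1+e^{1.9950}) = 0.1197
E[score] = 0.1820 + 0.1547 + 0.5890 + 0.1197 = 1.0455

1.045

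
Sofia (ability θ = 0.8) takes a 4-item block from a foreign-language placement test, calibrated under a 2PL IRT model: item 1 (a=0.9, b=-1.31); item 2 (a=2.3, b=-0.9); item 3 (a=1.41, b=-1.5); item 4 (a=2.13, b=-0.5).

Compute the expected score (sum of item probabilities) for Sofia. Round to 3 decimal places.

P(θ) = 1 / (1 + exp(−a(θ − b)))
P_1 = 1/(1+e^{-1.8990}) = 0.8698
P_2 = 1/(1+e^{-3.9100}) = 0.9804
P_3 = 1/(1+e^{-3.2430}) = 0.9624
P_4 = 1/(1+e^{-2.7690}) = 0.9410
E[score] = 0.8698 + 0.9804 + 0.9624 + 0.9410 = 3.7535

3.754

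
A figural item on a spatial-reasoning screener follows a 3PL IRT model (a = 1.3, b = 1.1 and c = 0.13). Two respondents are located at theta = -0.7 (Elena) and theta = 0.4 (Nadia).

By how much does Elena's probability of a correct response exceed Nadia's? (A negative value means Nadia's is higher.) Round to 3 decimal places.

P(theta) = c + (1 − c) · 1 / (1 + exp(−a(theta − b)))
P(Elena) = 0.2064  [exponent -2.3400]
P(Nadia) = 0.3797  [exponent -0.9100]
Difference = 0.2064 − 0.3797 = -0.1732

-0.173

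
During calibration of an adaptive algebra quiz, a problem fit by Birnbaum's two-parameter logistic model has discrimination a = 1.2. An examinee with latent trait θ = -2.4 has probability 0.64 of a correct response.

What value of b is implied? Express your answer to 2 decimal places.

P(θ) = 1 / (1 + exp(−a(θ − b)))
logit(0.64) = ln(0.64/0.36) = 0.5754
b = θ − logit/(a) = -2.4 − 0.5754/1.2000 = -2.8795

-2.88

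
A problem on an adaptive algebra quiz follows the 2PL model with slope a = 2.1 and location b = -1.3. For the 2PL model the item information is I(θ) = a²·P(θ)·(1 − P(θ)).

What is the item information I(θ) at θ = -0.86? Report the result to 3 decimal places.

0.897

P = 1/(1+e^{-0.9240}) = 0.7159
P(1−P) = 0.7159 × 0.2841 = 0.2034
I = a² × P(1−P) = 2.1² × 0.2034 = 0.89702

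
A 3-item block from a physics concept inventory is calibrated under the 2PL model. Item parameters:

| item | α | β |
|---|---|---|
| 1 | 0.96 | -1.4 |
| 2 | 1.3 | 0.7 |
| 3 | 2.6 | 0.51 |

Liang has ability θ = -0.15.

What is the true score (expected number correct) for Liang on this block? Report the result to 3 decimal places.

1.170

P(θ) = 1 / (1 + exp(−α(θ − β)))
P_1 = 1/(1+e^{-1.2000}) = 0.7685
P_2 = 1/(1+e^{1.1050}) = 0.2488
P_3 = 1/(1+e^{1.7160}) = 0.1524
E[score] = 0.7685 + 0.2488 + 0.1524 = 1.1697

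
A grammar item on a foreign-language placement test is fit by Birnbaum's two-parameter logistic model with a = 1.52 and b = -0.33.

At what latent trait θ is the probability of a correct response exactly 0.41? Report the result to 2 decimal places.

P(θ) = 1 / (1 + exp(−a(θ − b)))
logit = ln(0.4100/0.5900) = -0.3640
θ = b + logit/(a) = -0.33 + (-0.3640)/1.5200 = -0.5695

-0.57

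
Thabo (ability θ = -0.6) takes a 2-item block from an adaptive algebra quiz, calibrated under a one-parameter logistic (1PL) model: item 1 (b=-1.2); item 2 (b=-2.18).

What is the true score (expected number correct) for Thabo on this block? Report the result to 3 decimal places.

P(θ) = 1 / (1 + exp(−(θ − b)))
P_1 = 1/(1+e^{-0.6000}) = 0.6457
P_2 = 1/(1+e^{-1.5800}) = 0.8292
E[score] = 0.6457 + 0.8292 = 1.4749

1.475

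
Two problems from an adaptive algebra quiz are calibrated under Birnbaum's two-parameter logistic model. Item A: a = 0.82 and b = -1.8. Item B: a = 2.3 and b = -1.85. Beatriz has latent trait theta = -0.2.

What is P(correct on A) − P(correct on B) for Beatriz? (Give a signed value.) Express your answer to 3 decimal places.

P(theta) = 1 / (1 + exp(−a(theta − b)))
P_A = 0.7878
P_B = 0.9780
P_A − P_B = -0.1902

-0.190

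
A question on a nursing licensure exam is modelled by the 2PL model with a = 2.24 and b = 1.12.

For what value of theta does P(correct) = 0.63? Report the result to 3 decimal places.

P(theta) = 1 / (1 + exp(−a(theta − b)))
logit = ln(0.6300/0.3700) = 0.5322
theta = b + logit/(a) = 1.12 + 0.5322/2.2400 = 1.3576

1.358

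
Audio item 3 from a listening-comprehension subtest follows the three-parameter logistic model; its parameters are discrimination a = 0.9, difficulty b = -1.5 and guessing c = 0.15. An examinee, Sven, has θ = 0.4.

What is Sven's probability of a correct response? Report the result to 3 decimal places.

P(θ) = c + (1 − c) · 1 / (1 + exp(−a(θ − b)))
Exponent: 0.9 × (0.4 − (-1.5)) = 1.7100
1/(1 + e^{-1.7100}) = 0.8468
P = 0.15 + 0.85 × 0.8468 = 0.8698

0.870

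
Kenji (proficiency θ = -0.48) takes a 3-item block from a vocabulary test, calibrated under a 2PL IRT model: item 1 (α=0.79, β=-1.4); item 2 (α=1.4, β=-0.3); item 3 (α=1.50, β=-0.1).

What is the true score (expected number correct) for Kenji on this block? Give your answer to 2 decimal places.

P(θ) = 1 / (1 + exp(−α(θ − β)))
P_1 = 1/(1+e^{-0.7268}) = 0.6741
P_2 = 1/(1+e^{0.2520}) = 0.4373
P_3 = 1/(1+e^{0.5700}) = 0.3612
E[score] = 0.6741 + 0.4373 + 0.3612 = 1.4727

1.47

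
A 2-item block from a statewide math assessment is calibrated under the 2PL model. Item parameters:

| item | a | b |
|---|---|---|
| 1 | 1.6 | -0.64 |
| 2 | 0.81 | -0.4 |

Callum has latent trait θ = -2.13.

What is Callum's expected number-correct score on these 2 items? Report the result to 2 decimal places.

0.28

P(θ) = 1 / (1 + exp(−a(θ − b)))
P_1 = 1/(1+e^{2.3840}) = 0.0844
P_2 = 1/(1+e^{1.4013}) = 0.1976
E[score] = 0.0844 + 0.1976 = 0.2820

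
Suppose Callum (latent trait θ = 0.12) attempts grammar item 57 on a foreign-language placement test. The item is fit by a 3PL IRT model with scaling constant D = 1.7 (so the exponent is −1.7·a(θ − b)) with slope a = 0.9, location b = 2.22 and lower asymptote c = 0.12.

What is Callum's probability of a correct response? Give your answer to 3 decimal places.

0.154

P(θ) = c + (1 − c) · 1 / (1 + exp(−D·a(θ − b)))
Exponent: 1.7 × 0.9 × (0.12 − 2.22) = -3.2130
1/(1 + e^{3.2130}) = 0.0387
P = 0.12 + 0.88 × 0.0387 = 0.1540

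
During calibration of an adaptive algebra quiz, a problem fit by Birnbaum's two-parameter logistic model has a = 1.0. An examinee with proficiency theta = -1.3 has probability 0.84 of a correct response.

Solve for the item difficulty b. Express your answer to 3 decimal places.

P(theta) = 1 / (1 + exp(−a(theta − b)))
logit(0.84) = ln(0.84/0.16) = 1.6582
b = theta − logit/(a) = -1.3 − 1.6582/1.0000 = -2.9582

-2.958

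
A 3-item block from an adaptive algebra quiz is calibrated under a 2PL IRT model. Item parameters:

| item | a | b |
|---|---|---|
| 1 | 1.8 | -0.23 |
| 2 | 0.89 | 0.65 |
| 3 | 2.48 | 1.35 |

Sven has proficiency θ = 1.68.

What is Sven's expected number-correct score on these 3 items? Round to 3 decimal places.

2.377

P(θ) = 1 / (1 + exp(−a(θ − b)))
P_1 = 1/(1+e^{-3.4380}) = 0.9689
P_2 = 1/(1+e^{-0.9167}) = 0.7144
P_3 = 1/(1+e^{-0.8184}) = 0.6939
E[score] = 0.9689 + 0.7144 + 0.6939 = 2.3771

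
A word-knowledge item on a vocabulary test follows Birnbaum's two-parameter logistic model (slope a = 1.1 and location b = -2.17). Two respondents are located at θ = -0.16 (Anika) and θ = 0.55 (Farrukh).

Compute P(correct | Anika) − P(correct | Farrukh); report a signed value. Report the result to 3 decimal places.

-0.051

P(θ) = 1 / (1 + exp(−a(θ − b)))
P(Anika) = 0.9012  [exponent 2.2110]
P(Farrukh) = 0.9522  [exponent 2.9920]
Difference = 0.9012 − 0.9522 = -0.0510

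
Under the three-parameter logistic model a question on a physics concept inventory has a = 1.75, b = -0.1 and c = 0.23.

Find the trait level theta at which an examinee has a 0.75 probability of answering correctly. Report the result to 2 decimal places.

P(theta) = c + (1 − c) · 1 / (1 + exp(−a(theta − b)))
Remove guessing floor: (0.75 − 0.23)/(1 − 0.23) = 0.6753
logit = ln(0.6753/0.3247) = 0.7324
theta = b + logit/(a) = -0.1 + 0.7324/1.7500 = 0.3185

0.32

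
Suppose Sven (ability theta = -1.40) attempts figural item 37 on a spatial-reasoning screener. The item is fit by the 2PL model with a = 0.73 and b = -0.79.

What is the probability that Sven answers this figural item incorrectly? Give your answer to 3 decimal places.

P(theta) = 1 / (1 + exp(−a(theta − b)))
Exponent: 0.73 × (-1.40 − (-0.79)) = -0.4453
1/(1 + e^{0.4453}) = 0.3905
P(incorrect) = 1 − 0.3905 = 0.6095

0.610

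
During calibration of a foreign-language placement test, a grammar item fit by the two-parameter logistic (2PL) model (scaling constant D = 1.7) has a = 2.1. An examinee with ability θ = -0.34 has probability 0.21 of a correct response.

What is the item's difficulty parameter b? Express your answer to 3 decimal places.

0.031

P(θ) = 1 / (1 + exp(−D·a(θ − b)))
logit(0.21) = ln(0.21/0.79) = -1.3249
b = θ − logit/(1.7·a) = -0.34 − (-1.3249)/3.5700 = 0.0311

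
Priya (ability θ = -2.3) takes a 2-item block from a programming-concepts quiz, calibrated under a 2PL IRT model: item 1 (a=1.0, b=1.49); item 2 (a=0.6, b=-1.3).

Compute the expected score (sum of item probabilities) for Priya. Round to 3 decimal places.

P(θ) = 1 / (1 + exp(−a(θ − b)))
P_1 = 1/(1+e^{3.7900}) = 0.0221
P_2 = 1/(1+e^{0.6000}) = 0.3543
E[score] = 0.0221 + 0.3543 = 0.3764

0.376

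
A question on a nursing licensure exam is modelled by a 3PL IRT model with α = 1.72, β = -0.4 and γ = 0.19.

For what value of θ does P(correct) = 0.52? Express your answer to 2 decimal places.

-0.62

P(θ) = γ + (1 − γ) · 1 / (1 + exp(−α(θ − β)))
Remove guessing floor: (0.52 − 0.19)/(1 − 0.19) = 0.4074
logit = ln(0.4074/0.5926) = -0.3747
θ = β + logit/(α) = -0.4 + (-0.3747)/1.7200 = -0.6178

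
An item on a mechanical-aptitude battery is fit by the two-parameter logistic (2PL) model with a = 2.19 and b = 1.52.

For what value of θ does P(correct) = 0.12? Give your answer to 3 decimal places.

P(θ) = 1 / (1 + exp(−a(θ − b)))
logit = ln(0.1200/0.8800) = -1.9924
θ = b + logit/(a) = 1.52 + (-1.9924)/2.1900 = 0.6102

0.610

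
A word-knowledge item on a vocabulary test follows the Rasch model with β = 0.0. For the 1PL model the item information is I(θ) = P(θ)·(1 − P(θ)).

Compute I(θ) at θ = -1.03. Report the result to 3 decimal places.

0.194

P = 1/(1+e^{1.0300}) = 0.2631
P(1−P) = 0.2631 × 0.7369 = 0.1939
I = P(1−P) = 0.19387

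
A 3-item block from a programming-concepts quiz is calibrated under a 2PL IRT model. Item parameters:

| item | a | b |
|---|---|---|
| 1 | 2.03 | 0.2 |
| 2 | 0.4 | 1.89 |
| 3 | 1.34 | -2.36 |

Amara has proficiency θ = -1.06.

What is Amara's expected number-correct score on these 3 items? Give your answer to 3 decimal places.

1.158

P(θ) = 1 / (1 + exp(−a(θ − b)))
P_1 = 1/(1+e^{2.5578}) = 0.0719
P_2 = 1/(1+e^{1.1800}) = 0.2351
P_3 = 1/(1+e^{-1.7420}) = 0.8509
E[score] = 0.0719 + 0.2351 + 0.8509 = 1.1579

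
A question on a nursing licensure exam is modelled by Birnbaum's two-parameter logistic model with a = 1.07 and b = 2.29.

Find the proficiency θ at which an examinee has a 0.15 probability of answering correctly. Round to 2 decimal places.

0.67

P(θ) = 1 / (1 + exp(−a(θ − b)))
logit = ln(0.1500/0.8500) = -1.7346
θ = b + logit/(a) = 2.29 + (-1.7346)/1.0700 = 0.6689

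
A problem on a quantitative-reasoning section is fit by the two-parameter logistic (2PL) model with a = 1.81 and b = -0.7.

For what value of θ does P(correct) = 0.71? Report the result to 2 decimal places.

P(θ) = 1 / (1 + exp(−a(θ − b)))
logit = ln(0.7100/0.2900) = 0.8954
θ = b + logit/(a) = -0.7 + 0.8954/1.8100 = -0.2053

-0.21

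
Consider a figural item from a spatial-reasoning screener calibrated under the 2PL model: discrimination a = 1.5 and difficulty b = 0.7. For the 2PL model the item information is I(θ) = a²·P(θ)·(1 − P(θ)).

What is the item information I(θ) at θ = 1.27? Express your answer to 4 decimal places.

P = 1/(1+e^{-0.8550}) = 0.7016
P(1−P) = 0.7016 × 0.2984 = 0.2094
I = a² × P(1−P) = 1.5² × 0.2094 = 0.47104

0.4710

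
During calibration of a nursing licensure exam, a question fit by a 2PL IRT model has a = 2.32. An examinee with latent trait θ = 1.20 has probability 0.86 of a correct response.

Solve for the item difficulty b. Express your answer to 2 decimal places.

P(θ) = 1 / (1 + exp(−a(θ − b)))
logit(0.86) = ln(0.86/0.14) = 1.8153
b = θ − logit/(a) = 1.20 − 1.8153/2.3200 = 0.4175

0.42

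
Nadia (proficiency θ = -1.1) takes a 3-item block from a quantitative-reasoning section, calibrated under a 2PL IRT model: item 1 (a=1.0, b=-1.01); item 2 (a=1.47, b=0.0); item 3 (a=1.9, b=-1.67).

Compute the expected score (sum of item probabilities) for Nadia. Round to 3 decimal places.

1.390

P(θ) = 1 / (1 + exp(−a(θ − b)))
P_1 = 1/(1+e^{0.0900}) = 0.4775
P_2 = 1/(1+e^{1.6170}) = 0.1656
P_3 = 1/(1+e^{-1.0830}) = 0.7471
E[score] = 0.4775 + 0.1656 + 0.7471 = 1.3902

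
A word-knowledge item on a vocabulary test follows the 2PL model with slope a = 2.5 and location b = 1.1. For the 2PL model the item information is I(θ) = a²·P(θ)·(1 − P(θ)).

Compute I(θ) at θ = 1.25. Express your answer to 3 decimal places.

1.509

P = 1/(1+e^{-0.3750}) = 0.5927
P(1−P) = 0.5927 × 0.4073 = 0.2414
I = a² × P(1−P) = 2.5² × 0.2414 = 1.50883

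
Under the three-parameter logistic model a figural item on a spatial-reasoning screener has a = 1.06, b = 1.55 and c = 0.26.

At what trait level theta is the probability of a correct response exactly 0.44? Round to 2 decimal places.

0.48

P(theta) = c + (1 − c) · 1 / (1 + exp(−a(theta − b)))
Remove guessing floor: (0.44 − 0.26)/(1 − 0.26) = 0.2432
logit = ln(0.2432/0.7568) = -1.1350
theta = b + logit/(a) = 1.55 + (-1.1350)/1.0600 = 0.4793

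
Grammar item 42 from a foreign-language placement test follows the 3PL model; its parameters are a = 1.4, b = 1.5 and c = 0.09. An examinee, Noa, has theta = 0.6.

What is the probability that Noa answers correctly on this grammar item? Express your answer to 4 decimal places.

P(theta) = c + (1 − c) · 1 / (1 + exp(−a(theta − b)))
Exponent: 1.4 × (0.6 − 1.5) = -1.2600
1/(1 + e^{1.2600}) = 0.2210
P = 0.09 + 0.91 × 0.2210 = 0.2911

0.2911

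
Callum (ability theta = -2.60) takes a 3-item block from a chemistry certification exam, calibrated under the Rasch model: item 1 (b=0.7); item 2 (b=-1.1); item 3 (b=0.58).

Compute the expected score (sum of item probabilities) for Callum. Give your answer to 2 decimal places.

0.26

P(theta) = 1 / (1 + exp(−(theta − b)))
P_1 = 1/(1+e^{3.3000}) = 0.0356
P_2 = 1/(1+e^{1.5000}) = 0.1824
P_3 = 1/(1+e^{3.1800}) = 0.0399
E[score] = 0.0356 + 0.1824 + 0.0399 = 0.2579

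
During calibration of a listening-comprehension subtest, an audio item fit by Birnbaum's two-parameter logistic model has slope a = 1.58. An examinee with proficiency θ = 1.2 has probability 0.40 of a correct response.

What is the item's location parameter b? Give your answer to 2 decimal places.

P(θ) = 1 / (1 + exp(−a(θ − b)))
logit(0.40) = ln(0.40/0.60) = -0.4055
b = θ − logit/(a) = 1.2 − (-0.4055)/1.5800 = 1.4566

1.46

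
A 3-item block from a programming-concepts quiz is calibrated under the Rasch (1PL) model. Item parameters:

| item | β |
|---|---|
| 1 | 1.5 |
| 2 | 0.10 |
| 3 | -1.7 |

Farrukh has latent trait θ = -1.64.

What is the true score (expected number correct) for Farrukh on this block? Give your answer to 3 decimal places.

P(θ) = 1 / (1 + exp(−(θ − β)))
P_1 = 1/(1+e^{3.1400}) = 0.0415
P_2 = 1/(1+e^{1.7400}) = 0.1493
P_3 = 1/(1+e^{-0.0600}) = 0.5150
E[score] = 0.0415 + 0.1493 + 0.5150 = 0.7058

0.706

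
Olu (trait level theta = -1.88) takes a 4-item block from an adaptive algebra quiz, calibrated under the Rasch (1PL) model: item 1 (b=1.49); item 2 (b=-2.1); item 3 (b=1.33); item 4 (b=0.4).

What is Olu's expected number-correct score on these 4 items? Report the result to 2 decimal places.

P(theta) = 1 / (1 + exp(−(theta − b)))
P_1 = 1/(1+e^{3.3700}) = 0.0332
P_2 = 1/(1+e^{-0.2200}) = 0.5548
P_3 = 1/(1+e^{3.2100}) = 0.0388
P_4 = 1/(1+e^{2.2800}) = 0.0928
E[score] = 0.0332 + 0.5548 + 0.0388 + 0.0928 = 0.7196

0.72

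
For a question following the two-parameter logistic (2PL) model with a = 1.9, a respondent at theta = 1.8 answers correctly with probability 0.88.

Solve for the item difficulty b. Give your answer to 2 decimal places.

0.75

P(theta) = 1 / (1 + exp(−a(theta − b)))
logit(0.88) = ln(0.88/0.12) = 1.9924
b = theta − logit/(a) = 1.8 − 1.9924/1.9000 = 0.7514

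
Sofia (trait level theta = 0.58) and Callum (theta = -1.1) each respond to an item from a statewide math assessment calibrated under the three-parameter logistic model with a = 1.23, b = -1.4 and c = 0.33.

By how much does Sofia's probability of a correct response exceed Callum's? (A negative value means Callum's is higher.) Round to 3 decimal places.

0.220

P(theta) = c + (1 − c) · 1 / (1 + exp(−a(theta − b)))
P(Sofia) = 0.9461  [exponent 2.4354]
P(Callum) = 0.7261  [exponent 0.3690]
Difference = 0.9461 − 0.7261 = 0.2199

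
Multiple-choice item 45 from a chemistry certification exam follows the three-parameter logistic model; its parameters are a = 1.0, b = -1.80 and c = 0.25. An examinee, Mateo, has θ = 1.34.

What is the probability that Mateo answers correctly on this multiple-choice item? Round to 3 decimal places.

0.969

P(θ) = c + (1 − c) · 1 / (1 + exp(−a(θ − b)))
Exponent: 1.0 × (1.34 − (-1.80)) = 3.1400
1/(1 + e^{-3.1400}) = 0.9585
P = 0.25 + 0.75 × 0.9585 = 0.9689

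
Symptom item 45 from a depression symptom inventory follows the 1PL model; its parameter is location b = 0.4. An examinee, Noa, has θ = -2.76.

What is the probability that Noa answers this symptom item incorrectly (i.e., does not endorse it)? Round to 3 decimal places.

P(θ) = 1 / (1 + exp(−(θ − b)))
Exponent: (-2.76 − 0.4) = -3.1600
1/(1 + e^{3.1600}) = 0.0407
P = 0.0407
P(incorrect) = 1 − 0.0407 = 0.9593

0.959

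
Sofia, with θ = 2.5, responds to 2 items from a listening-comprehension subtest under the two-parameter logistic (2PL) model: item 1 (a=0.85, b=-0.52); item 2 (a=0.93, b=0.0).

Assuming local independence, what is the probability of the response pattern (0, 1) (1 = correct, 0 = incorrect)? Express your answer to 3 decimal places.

0.065

P(θ) = 1 / (1 + exp(−a(θ − b)))
P_1 = 1/(1+e^{-2.5670}) = 0.9287
P_2 = 1/(1+e^{-2.3250}) = 0.9109
L = (1−P_1) × P_2 = 0.0713 × 0.9109 = 0.06494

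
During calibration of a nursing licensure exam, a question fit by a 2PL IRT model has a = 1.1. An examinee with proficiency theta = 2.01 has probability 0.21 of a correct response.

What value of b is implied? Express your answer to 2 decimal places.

3.21

P(theta) = 1 / (1 + exp(−a(theta − b)))
logit(0.21) = ln(0.21/0.79) = -1.3249
b = theta − logit/(a) = 2.01 − (-1.3249)/1.1000 = 3.2145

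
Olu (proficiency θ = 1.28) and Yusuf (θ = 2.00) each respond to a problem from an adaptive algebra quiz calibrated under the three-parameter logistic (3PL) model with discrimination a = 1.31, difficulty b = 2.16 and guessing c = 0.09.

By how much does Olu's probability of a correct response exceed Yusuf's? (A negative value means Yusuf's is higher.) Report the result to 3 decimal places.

-0.189

P(θ) = c + (1 − c) · 1 / (1 + exp(−a(θ − b)))
P(Olu) = 0.3084  [exponent -1.1528]
P(Yusuf) = 0.4975  [exponent -0.2096]
Difference = 0.3084 − 0.4975 = -0.1891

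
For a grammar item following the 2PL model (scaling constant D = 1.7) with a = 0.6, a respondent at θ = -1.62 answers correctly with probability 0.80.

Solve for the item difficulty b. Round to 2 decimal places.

P(θ) = 1 / (1 + exp(−D·a(θ − b)))
logit(0.80) = ln(0.80/0.20) = 1.3863
b = θ − logit/(1.7·a) = -1.62 − 1.3863/1.0200 = -2.9791

-2.98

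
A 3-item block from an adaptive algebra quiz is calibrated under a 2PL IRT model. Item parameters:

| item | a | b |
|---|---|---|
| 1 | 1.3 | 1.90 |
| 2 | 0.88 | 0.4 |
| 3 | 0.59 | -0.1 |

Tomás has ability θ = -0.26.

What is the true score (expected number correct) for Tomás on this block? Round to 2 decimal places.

0.89

P(θ) = 1 / (1 + exp(−a(θ − b)))
P_1 = 1/(1+e^{2.8080}) = 0.0569
P_2 = 1/(1+e^{0.5808}) = 0.3587
P_3 = 1/(1+e^{0.0944}) = 0.4764
E[score] = 0.0569 + 0.3587 + 0.4764 = 0.8921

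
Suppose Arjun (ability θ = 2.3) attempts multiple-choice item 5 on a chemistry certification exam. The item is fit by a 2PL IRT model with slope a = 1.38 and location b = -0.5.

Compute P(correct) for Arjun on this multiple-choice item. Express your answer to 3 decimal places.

0.979

P(θ) = 1 / (1 + exp(−a(θ − b)))
Exponent: 1.38 × (2.3 − (-0.5)) = 3.8640
1/(1 + e^{-3.8640}) = 0.9794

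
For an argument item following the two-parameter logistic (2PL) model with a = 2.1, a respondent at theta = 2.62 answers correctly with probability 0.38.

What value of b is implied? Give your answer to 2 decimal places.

2.85

P(theta) = 1 / (1 + exp(−a(theta − b)))
logit(0.38) = ln(0.38/0.62) = -0.4895
b = theta − logit/(a) = 2.62 − (-0.4895)/2.1000 = 2.8531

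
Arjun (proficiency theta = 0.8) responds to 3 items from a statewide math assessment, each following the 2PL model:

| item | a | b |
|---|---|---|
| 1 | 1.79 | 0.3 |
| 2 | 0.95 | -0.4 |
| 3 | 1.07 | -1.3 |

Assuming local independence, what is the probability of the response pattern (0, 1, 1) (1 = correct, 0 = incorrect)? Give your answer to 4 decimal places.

P(theta) = 1 / (1 + exp(−a(theta − b)))
P_1 = 1/(1+e^{-0.8950}) = 0.7099
P_2 = 1/(1+e^{-1.1400}) = 0.7577
P_3 = 1/(1+e^{-2.2470}) = 0.9044
L = (1−P_1) × P_2 × P_3 = 0.2901 × 0.7577 × 0.9044 = 0.19877

0.1988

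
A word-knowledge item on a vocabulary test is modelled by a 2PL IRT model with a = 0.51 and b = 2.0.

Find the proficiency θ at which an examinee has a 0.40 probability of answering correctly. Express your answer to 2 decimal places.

P(θ) = 1 / (1 + exp(−a(θ − b)))
logit = ln(0.4000/0.6000) = -0.4055
θ = b + logit/(a) = 2.0 + (-0.4055)/0.5100 = 1.2050

1.20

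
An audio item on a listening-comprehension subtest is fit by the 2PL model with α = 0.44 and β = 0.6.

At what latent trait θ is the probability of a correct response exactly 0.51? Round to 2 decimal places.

P(θ) = 1 / (1 + exp(−α(θ − β)))
logit = ln(0.5100/0.4900) = 0.0400
θ = β + logit/(α) = 0.6 + 0.0400/0.4400 = 0.6909

0.69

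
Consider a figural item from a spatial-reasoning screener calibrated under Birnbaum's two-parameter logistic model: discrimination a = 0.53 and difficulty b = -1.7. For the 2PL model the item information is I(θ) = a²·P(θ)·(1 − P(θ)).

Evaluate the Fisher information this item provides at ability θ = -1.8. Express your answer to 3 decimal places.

P = 1/(1+e^{0.0530}) = 0.4868
P(1−P) = 0.4868 × 0.5132 = 0.2498
I = a² × P(1−P) = 0.53² × 0.2498 = 0.07018

0.070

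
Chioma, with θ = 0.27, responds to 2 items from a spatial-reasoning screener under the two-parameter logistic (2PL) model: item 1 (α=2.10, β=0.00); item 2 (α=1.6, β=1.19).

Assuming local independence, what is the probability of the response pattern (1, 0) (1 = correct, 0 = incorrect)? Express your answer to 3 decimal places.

P(θ) = 1 / (1 + exp(−α(θ − β)))
P_1 = 1/(1+e^{-0.5670}) = 0.6381
P_2 = 1/(1+e^{1.4720}) = 0.1866
L = P_1 × (1−P_2) = 0.6381 × 0.8134 = 0.51898

0.519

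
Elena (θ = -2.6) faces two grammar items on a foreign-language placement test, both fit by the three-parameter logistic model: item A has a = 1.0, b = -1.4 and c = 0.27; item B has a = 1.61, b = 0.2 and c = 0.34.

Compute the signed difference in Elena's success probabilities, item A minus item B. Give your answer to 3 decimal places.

P(θ) = c + (1 − c) · 1 / (1 + exp(−a(θ − b)))
P_A = 0.4390
P_B = 0.3472
P_A − P_B = 0.0918

0.092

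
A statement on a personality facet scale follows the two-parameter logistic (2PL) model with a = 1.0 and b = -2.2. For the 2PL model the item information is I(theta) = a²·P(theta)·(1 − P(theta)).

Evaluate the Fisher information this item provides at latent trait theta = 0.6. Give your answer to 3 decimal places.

P = 1/(1+e^{-2.8000}) = 0.9427
P(1−P) = 0.9427 × 0.0573 = 0.0540
I = a² × P(1−P) = 1.0² × 0.0540 = 0.05404

0.054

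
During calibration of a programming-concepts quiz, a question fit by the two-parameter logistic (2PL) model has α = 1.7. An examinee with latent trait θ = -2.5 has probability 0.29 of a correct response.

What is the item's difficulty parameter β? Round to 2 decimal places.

P(θ) = 1 / (1 + exp(−α(θ − β)))
logit(0.29) = ln(0.29/0.71) = -0.8954
β = θ − logit/(α) = -2.5 − (-0.8954)/1.7000 = -1.9733

-1.97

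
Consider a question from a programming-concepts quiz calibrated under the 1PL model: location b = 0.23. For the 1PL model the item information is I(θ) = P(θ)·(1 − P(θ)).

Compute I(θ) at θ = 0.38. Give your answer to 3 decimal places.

P = 1/(1+e^{-0.1500}) = 0.5374
P(1−P) = 0.5374 × 0.4626 = 0.2486
I = P(1−P) = 0.24860

0.249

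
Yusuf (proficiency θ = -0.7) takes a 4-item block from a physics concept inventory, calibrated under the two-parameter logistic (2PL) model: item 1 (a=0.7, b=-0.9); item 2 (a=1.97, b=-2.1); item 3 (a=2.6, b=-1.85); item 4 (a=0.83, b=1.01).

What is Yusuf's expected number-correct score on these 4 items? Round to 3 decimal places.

2.622

P(θ) = 1 / (1 + exp(−a(θ − b)))
P_1 = 1/(1+e^{-0.1400}) = 0.5349
P_2 = 1/(1+e^{-2.7580}) = 0.9404
P_3 = 1/(1+e^{-2.9900}) = 0.9521
P_4 = 1/(1+e^{1.4193}) = 0.1948
E[score] = 0.5349 + 0.9404 + 0.9521 + 0.1948 = 2.6222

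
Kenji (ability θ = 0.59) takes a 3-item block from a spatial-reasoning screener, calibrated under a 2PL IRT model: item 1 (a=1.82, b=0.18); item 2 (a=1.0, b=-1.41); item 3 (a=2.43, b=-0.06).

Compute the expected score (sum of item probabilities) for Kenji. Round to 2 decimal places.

P(θ) = 1 / (1 + exp(−a(θ − b)))
P_1 = 1/(1+e^{-0.7462}) = 0.6784
P_2 = 1/(1+e^{-2.0000}) = 0.8808
P_3 = 1/(1+e^{-1.5795}) = 0.8291
E[score] = 0.6784 + 0.8808 + 0.8291 = 2.3883

2.39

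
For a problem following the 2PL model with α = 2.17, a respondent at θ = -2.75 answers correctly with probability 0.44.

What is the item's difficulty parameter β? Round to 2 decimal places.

-2.64

P(θ) = 1 / (1 + exp(−α(θ − β)))
logit(0.44) = ln(0.44/0.56) = -0.2412
β = θ − logit/(α) = -2.75 − (-0.2412)/2.1700 = -2.6389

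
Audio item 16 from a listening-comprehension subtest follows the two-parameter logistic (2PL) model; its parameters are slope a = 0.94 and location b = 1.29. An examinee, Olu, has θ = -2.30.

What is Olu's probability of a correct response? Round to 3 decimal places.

0.033

P(θ) = 1 / (1 + exp(−a(θ − b)))
Exponent: 0.94 × (-2.30 − 1.29) = -3.3746
1/(1 + e^{3.3746}) = 0.0331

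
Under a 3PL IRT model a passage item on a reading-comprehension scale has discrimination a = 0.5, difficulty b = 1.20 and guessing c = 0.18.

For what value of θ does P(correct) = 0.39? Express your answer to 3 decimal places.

P(θ) = c + (1 − c) · 1 / (1 + exp(−a(θ − b)))
Remove guessing floor: (0.39 − 0.18)/(1 − 0.18) = 0.2561
logit = ln(0.2561/0.7439) = -1.0664
θ = b + logit/(a) = 1.20 + (-1.0664)/0.5000 = -0.9327

-0.933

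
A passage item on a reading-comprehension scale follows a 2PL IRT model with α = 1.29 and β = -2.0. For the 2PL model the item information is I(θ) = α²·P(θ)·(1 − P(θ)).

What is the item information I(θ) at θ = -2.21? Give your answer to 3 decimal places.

P = 1/(1+e^{0.2709}) = 0.4327
P(1−P) = 0.4327 × 0.5673 = 0.2455
I = α² × P(1−P) = 1.29² × 0.2455 = 0.40848

0.408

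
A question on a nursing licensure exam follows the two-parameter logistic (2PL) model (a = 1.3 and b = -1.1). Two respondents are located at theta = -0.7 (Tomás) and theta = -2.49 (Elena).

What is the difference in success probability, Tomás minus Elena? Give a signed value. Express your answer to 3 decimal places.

0.486

P(theta) = 1 / (1 + exp(−a(theta − b)))
P(Tomás) = 0.6271  [exponent 0.5200]
P(Elena) = 0.1410  [exponent -1.8070]
Difference = 0.6271 − 0.1410 = 0.4861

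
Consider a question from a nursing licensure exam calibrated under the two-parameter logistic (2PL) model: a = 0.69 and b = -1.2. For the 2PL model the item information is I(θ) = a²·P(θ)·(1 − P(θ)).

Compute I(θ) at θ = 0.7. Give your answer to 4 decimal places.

P = 1/(1+e^{-1.3110}) = 0.7877
P(1−P) = 0.7877 × 0.2123 = 0.1672
I = a² × P(1−P) = 0.69² × 0.1672 = 0.07962

0.0796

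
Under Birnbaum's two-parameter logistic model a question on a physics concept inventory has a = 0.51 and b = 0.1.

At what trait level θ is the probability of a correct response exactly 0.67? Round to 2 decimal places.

P(θ) = 1 / (1 + exp(−a(θ − b)))
logit = ln(0.6700/0.3300) = 0.7082
θ = b + logit/(a) = 0.1 + 0.7082/0.5100 = 1.4886

1.49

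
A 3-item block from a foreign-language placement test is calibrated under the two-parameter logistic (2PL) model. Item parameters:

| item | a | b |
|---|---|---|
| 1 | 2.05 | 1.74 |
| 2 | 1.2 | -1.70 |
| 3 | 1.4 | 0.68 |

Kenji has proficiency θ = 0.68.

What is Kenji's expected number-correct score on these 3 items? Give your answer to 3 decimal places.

P(θ) = 1 / (1 + exp(−a(θ − b)))
P_1 = 1/(1+e^{2.1730}) = 0.1022
P_2 = 1/(1+e^{-2.8560}) = 0.9456
P_3 = 1/(1+e^{0.0000}) = 0.5000
E[score] = 0.1022 + 0.9456 + 0.5000 = 1.5478

1.548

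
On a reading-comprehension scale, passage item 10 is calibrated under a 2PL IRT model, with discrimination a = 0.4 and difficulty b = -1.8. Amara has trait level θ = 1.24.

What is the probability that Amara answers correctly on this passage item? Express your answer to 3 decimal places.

0.771

P(θ) = 1 / (1 + exp(−a(θ − b)))
Exponent: 0.4 × (1.24 − (-1.8)) = 1.2160
1/(1 + e^{-1.2160}) = 0.7714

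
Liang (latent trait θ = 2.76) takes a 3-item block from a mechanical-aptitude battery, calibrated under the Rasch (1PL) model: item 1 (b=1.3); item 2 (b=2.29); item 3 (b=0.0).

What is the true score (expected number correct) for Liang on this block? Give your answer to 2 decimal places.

P(θ) = 1 / (1 + exp(−(θ − b)))
P_1 = 1/(1+e^{-1.4600}) = 0.8115
P_2 = 1/(1+e^{-0.4700}) = 0.6154
P_3 = 1/(1+e^{-2.7600}) = 0.9405
E[score] = 0.8115 + 0.6154 + 0.9405 = 2.3674

2.37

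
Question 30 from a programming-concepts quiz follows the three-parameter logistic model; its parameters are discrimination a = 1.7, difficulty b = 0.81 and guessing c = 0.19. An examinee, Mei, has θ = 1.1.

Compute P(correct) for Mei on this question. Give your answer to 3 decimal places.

P(θ) = c + (1 − c) · 1 / (1 + exp(−a(θ − b)))
Exponent: 1.7 × (1.1 − 0.81) = 0.4930
1/(1 + e^{-0.4930}) = 0.6208
P = 0.19 + 0.81 × 0.6208 = 0.6929

0.693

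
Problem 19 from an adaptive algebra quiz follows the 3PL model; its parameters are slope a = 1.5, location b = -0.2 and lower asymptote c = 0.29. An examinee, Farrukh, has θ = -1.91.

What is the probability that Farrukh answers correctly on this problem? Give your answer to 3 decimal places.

P(θ) = c + (1 − c) · 1 / (1 + exp(−a(θ − b)))
Exponent: 1.5 × (-1.91 − (-0.2)) = -2.5650
1/(1 + e^{2.5650}) = 0.0714
P = 0.29 + 0.71 × 0.0714 = 0.3407

0.341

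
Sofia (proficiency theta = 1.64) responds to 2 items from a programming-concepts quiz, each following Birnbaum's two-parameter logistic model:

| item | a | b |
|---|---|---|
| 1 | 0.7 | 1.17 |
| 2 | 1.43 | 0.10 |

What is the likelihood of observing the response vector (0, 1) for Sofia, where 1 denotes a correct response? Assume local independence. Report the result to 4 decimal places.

P(theta) = 1 / (1 + exp(−a(theta − b)))
P_1 = 1/(1+e^{-0.3290}) = 0.5815
P_2 = 1/(1+e^{-2.2022}) = 0.9004
L = (1−P_1) × P_2 = 0.4185 × 0.9004 = 0.37682

0.3768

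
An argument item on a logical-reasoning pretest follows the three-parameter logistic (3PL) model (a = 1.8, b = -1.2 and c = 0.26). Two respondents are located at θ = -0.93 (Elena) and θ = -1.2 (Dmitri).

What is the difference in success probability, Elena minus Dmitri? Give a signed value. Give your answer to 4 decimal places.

0.0882

P(θ) = c + (1 − c) · 1 / (1 + exp(−a(θ − b)))
P(Elena) = 0.7182  [exponent 0.4860]
P(Dmitri) = 0.6300  [exponent 0.0000]
Difference = 0.7182 − 0.6300 = 0.0882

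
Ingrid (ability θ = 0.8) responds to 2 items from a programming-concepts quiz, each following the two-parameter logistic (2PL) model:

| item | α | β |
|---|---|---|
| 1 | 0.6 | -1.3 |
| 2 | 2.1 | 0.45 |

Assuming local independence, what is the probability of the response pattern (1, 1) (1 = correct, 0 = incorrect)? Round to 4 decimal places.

P(θ) = 1 / (1 + exp(−α(θ − β)))
P_1 = 1/(1+e^{-1.2600}) = 0.7790
P_2 = 1/(1+e^{-0.7350}) = 0.6759
L = P_1 × P_2 = 0.7790 × 0.6759 = 0.52654

0.5265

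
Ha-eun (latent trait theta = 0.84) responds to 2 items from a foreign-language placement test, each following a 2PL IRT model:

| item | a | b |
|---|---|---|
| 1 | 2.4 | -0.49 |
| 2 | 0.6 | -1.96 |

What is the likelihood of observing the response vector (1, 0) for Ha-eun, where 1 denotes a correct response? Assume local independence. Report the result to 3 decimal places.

0.151

P(theta) = 1 / (1 + exp(−a(theta − b)))
P_1 = 1/(1+e^{-3.1920}) = 0.9605
P_2 = 1/(1+e^{-1.6800}) = 0.8429
L = P_1 × (1−P_2) = 0.9605 × 0.1571 = 0.15090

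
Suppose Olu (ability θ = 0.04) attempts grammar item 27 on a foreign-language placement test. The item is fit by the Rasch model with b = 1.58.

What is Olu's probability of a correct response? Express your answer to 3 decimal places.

0.177

P(θ) = 1 / (1 + exp(−(θ − b)))
Exponent: (0.04 − 1.58) = -1.5400
1/(1 + e^{1.5400}) = 0.1765
P = 0.1765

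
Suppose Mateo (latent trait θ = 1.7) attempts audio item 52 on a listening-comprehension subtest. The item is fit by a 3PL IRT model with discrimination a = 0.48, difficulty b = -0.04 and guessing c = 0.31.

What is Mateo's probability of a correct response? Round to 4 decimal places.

P(θ) = c + (1 − c) · 1 / (1 + exp(−a(θ − b)))
Exponent: 0.48 × (1.7 − (-0.04)) = 0.8352
1/(1 + e^{-0.8352}) = 0.6975
P = 0.31 + 0.69 × 0.6975 = 0.7912

0.7912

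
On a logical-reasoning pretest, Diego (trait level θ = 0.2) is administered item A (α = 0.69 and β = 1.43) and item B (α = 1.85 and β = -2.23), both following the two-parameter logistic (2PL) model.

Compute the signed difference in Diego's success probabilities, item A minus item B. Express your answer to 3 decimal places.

-0.689

P(θ) = 1 / (1 + exp(−α(θ − β)))
P_A = 0.2997
P_B = 0.9890
P_A − P_B = -0.6893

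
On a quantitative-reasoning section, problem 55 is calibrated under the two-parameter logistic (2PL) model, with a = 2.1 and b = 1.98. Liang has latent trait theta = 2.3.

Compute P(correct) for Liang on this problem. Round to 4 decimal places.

P(theta) = 1 / (1 + exp(−a(theta − b)))
Exponent: 2.1 × (2.3 − 1.98) = 0.6720
1/(1 + e^{-0.6720}) = 0.6620

0.6620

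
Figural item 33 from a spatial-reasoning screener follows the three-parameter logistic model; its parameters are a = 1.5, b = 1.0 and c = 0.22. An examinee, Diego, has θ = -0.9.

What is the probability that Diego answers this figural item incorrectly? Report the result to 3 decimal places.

P(θ) = c + (1 − c) · 1 / (1 + exp(−a(θ − b)))
Exponent: 1.5 × (-0.9 − 1.0) = -2.8500
1/(1 + e^{2.8500}) = 0.0547
P = 0.22 + 0.78 × 0.0547 = 0.2627
P(incorrect) = 1 − 0.2627 = 0.7373

0.737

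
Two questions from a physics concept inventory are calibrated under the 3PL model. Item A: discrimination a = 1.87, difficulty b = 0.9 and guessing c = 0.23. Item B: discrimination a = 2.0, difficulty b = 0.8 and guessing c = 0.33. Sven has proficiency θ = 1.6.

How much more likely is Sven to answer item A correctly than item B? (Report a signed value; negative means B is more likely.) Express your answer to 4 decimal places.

P(θ) = c + (1 − c) · 1 / (1 + exp(−a(θ − b)))
P_A = 0.8363
P_B = 0.8875
P_A − P_B = -0.0512

-0.0512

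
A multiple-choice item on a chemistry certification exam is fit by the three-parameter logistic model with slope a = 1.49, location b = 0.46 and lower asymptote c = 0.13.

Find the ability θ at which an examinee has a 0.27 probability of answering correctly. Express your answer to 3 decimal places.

P(θ) = c + (1 − c) · 1 / (1 + exp(−a(θ − b)))
Remove guessing floor: (0.27 − 0.13)/(1 − 0.13) = 0.1609
logit = ln(0.1609/0.8391) = -1.6514
θ = b + logit/(a) = 0.46 + (-1.6514)/1.4900 = -0.6483

-0.648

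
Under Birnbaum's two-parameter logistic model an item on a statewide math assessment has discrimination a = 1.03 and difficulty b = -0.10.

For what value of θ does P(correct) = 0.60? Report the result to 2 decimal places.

P(θ) = 1 / (1 + exp(−a(θ − b)))
logit = ln(0.6000/0.4000) = 0.4055
θ = b + logit/(a) = -0.10 + 0.4055/1.0300 = 0.2937

0.29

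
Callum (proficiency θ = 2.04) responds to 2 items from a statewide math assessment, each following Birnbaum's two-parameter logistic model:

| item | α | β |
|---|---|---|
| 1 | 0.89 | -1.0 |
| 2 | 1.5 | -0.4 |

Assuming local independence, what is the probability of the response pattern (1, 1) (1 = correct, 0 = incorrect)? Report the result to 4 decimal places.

0.9138

P(θ) = 1 / (1 + exp(−α(θ − β)))
P_1 = 1/(1+e^{-2.7056}) = 0.9374
P_2 = 1/(1+e^{-3.6600}) = 0.9749
L = P_1 × P_2 = 0.9374 × 0.9749 = 0.91384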